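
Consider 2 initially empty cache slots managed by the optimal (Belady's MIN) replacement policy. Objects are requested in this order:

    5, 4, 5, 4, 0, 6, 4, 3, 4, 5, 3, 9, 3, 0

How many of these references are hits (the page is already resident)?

5 → fault, frames (5)
4 → fault, frames (5 4)
5 → hit
4 → hit
0 → fault, evict 5, frames (4 0)
6 → fault, evict 0, frames (4 6)
4 → hit
3 → fault, evict 6, frames (4 3)
4 → hit
5 → fault, evict 4, frames (3 5)
3 → hit
9 → fault, evict 5, frames (3 9)
3 → hit
0 → fault, evict 9, frames (3 0)
Hits: 6.

6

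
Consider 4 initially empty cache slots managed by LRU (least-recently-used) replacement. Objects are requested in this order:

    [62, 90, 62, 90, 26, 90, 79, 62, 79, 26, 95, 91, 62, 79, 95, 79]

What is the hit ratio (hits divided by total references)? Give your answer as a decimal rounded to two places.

62: miss, frames [62]
90: miss, frames [62, 90]
62: hit
90: hit
26: miss, frames [62, 90, 26]
90: hit
79: miss, frames [62, 26, 90, 79]
62: hit
79: hit
26: hit
95: miss, evict 90, frames [62, 79, 26, 95]
91: miss, evict 62, frames [79, 26, 95, 91]
62: miss, evict 79, frames [26, 95, 91, 62]
79: miss, evict 26, frames [95, 91, 62, 79]
95: hit
79: hit
Hits: 8 of 16 references → 8/16 = 0.5000.

0.50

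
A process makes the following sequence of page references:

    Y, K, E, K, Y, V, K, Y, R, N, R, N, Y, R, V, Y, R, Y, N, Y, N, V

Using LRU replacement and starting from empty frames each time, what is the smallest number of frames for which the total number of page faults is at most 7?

4

f=1: 22 faults
f=2: 16 faults
f=3: 9 faults
f=4: 7 faults
f=5: 6 faults
f=6: 6 faults
Smallest f with faults ≤ 7 is 4.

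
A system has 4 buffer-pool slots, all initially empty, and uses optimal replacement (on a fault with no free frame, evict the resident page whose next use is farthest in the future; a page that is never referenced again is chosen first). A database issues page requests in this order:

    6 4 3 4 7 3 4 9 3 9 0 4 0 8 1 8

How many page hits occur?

6 → fault, frames [6]
4 → fault, frames [6, 4]
3 → fault, frames [6, 4, 3]
4 → hit
7 → fault, frames [6, 4, 3, 7]
3 → hit
4 → hit
9 → fault, evict 7, frames [6, 4, 3, 9]
3 → hit
9 → hit
0 → fault, evict 9, frames [6, 4, 3, 0]
4 → hit
0 → hit
8 → fault, evict 0, frames [6, 4, 3, 8]
1 → fault, evict 3, frames [6, 4, 8, 1]
8 → hit
Hits: 8.

8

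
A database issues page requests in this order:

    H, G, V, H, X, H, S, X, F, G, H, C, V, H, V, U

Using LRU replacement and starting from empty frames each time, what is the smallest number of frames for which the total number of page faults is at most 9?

f=1: 16 faults
f=2: 14 faults
f=3: 11 faults
f=4: 11 faults
f=5: 10 faults
f=6: 9 faults
f=7: 8 faults
f=8: 8 faults
Smallest f with faults ≤ 9 is 6.

6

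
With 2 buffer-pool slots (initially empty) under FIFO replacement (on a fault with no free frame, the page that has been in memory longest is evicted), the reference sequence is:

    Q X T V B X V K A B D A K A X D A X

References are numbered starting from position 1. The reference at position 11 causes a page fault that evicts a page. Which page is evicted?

pos 1: Q → miss, frames [Q]
pos 2: X → miss, frames [Q, X]
pos 3: T → miss, evict Q, frames [X, T]
pos 4: V → miss, evict X, frames [T, V]
pos 5: B → miss, evict T, frames [V, B]
pos 6: X → miss, evict V, frames [B, X]
pos 7: V → miss, evict B, frames [X, V]
pos 8: K → miss, evict X, frames [V, K]
pos 9: A → miss, evict V, frames [K, A]
pos 10: B → miss, evict K, frames [A, B]
pos 11: D → miss, evict A, frames [B, D]
At position 11, page A is evicted.

A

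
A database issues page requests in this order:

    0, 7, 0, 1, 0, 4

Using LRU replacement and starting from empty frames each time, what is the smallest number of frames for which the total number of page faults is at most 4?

f=1: 6 faults
f=2: 4 faults
f=3: 4 faults
f=4: 4 faults
Smallest f with faults ≤ 4 is 2.

2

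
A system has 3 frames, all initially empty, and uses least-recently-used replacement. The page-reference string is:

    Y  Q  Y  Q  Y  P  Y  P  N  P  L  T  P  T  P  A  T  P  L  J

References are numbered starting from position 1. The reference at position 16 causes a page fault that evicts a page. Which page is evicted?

pos 1: Y -> fault, frames [Y]
pos 2: Q -> fault, frames [Y, Q]
pos 3: Y -> hit
pos 4: Q -> hit
pos 5: Y -> hit
pos 6: P -> fault, frames [Q, Y, P]
pos 7: Y -> hit
pos 8: P -> hit
pos 9: N -> fault, evict Q, frames [Y, P, N]
pos 10: P -> hit
pos 11: L -> fault, evict Y, frames [N, P, L]
pos 12: T -> fault, evict N, frames [P, L, T]
pos 13: P -> hit
pos 14: T -> hit
pos 15: P -> hit
pos 16: A -> fault, evict L, frames [T, P, A]
At position 16, page L is evicted.

L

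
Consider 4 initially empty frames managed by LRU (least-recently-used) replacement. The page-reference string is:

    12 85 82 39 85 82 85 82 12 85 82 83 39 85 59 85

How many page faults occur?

7

12 -> fault, frames {12}
85 -> fault, frames {12,85}
82 -> fault, frames {12,85,82}
39 -> fault, frames {12,85,82,39}
85 -> hit
82 -> hit
85 -> hit
82 -> hit
12 -> hit
85 -> hit
82 -> hit
83 -> fault, evict 39, frames {12,85,82,83}
39 -> fault, evict 12, frames {85,82,83,39}
85 -> hit
59 -> fault, evict 82, frames {83,39,85,59}
85 -> hit
Page faults: 7.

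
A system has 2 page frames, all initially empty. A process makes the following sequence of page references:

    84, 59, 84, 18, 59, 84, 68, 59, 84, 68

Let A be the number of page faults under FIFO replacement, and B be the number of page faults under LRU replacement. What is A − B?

-1

Under FIFO: F F . F . F F F F F → 8 faults.
Under LRU: F F . F F F F F F F → 9 faults.
A − B = 8 − 9 = -1.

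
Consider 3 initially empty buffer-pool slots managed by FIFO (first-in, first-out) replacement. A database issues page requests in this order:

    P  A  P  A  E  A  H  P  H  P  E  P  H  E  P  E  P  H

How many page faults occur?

5

P -> fault, frames [P]
A -> fault, frames [P, A]
P -> hit
A -> hit
E -> fault, frames [P, A, E]
A -> hit
H -> fault, evict P, frames [A, E, H]
P -> fault, evict A, frames [E, H, P]
H -> hit
P -> hit
E -> hit
P -> hit
H -> hit
E -> hit
P -> hit
E -> hit
P -> hit
H -> hit
Page faults: 5.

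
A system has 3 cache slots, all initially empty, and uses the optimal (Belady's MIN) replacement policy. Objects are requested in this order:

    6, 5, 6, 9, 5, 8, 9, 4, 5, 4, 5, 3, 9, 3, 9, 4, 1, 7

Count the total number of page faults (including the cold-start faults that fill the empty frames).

8

6 -> fault, frames [6]
5 -> fault, frames [6, 5]
6 -> hit
9 -> fault, frames [6, 5, 9]
5 -> hit
8 -> fault, evict 6, frames [5, 9, 8]
9 -> hit
4 -> fault, evict 8, frames [5, 9, 4]
5 -> hit
4 -> hit
5 -> hit
3 -> fault, evict 5, frames [9, 4, 3]
9 -> hit
3 -> hit
9 -> hit
4 -> hit
1 -> fault, evict 3, frames [9, 4, 1]
7 -> fault, evict 1, frames [9, 4, 7]
Page faults: 8.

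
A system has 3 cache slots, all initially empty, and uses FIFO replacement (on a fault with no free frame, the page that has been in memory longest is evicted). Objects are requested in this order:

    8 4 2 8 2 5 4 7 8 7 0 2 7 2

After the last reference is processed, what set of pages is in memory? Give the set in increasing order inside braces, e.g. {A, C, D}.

8 → fault, frames (8)
4 → fault, frames (8 4)
2 → fault, frames (8 4 2)
8 → hit
2 → hit
5 → fault, evict 8, frames (4 2 5)
4 → hit
7 → fault, evict 4, frames (2 5 7)
8 → fault, evict 2, frames (5 7 8)
7 → hit
0 → fault, evict 5, frames (7 8 0)
2 → fault, evict 7, frames (8 0 2)
7 → fault, evict 8, frames (0 2 7)
2 → hit

{0, 2, 7}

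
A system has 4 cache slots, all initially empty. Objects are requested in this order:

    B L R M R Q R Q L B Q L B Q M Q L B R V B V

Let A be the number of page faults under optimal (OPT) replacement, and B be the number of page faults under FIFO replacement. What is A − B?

Under OPT: F F F F . F . . . . . . . . F . . . F F . . → 8 faults.
Under FIFO: F F F F . F . . . F . F . . . . . . F F . . → 9 faults.
A − B = 8 − 9 = -1.

-1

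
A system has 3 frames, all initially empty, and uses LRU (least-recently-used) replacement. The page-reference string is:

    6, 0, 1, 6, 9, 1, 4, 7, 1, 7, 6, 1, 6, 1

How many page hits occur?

7

6: miss, frames {6}
0: miss, frames {6,0}
1: miss, frames {6,0,1}
6: hit
9: miss, evict 0, frames {1,6,9}
1: hit
4: miss, evict 6, frames {9,1,4}
7: miss, evict 9, frames {1,4,7}
1: hit
7: hit
6: miss, evict 4, frames {1,7,6}
1: hit
6: hit
1: hit
Hits: 7.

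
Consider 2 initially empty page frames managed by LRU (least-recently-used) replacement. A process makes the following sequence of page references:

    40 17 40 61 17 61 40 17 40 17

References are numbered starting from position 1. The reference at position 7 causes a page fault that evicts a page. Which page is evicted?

pos 1: 40 -> fault, frames [40]
pos 2: 17 -> fault, frames [40, 17]
pos 3: 40 -> hit
pos 4: 61 -> fault, evict 17, frames [40, 61]
pos 5: 17 -> fault, evict 40, frames [61, 17]
pos 6: 61 -> hit
pos 7: 40 -> fault, evict 17, frames [61, 40]
At position 7, page 17 is evicted.

17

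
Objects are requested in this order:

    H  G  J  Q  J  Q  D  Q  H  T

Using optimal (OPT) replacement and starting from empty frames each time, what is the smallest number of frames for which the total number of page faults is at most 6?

f=1: 10 faults
f=2: 7 faults
f=3: 6 faults
f=4: 6 faults
f=5: 6 faults
f=6: 6 faults
Smallest f with faults ≤ 6 is 3.

3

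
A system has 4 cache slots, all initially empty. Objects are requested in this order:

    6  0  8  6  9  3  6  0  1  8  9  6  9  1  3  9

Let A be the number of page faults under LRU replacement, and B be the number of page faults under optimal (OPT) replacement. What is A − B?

4

Under LRU: F F F . F F . F F F F F . . F . → 11 faults.
Under OPT: F F F . F F . . F . F . . . . . → 7 faults.
A − B = 11 − 7 = 4.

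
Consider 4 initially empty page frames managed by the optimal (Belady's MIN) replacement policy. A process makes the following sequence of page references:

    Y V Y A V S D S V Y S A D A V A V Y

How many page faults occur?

Y → fault, frames {Y}
V → fault, frames {Y,V}
Y → hit
A → fault, frames {Y,V,A}
V → hit
S → fault, frames {Y,V,A,S}
D → fault, evict A, frames {Y,V,S,D}
S → hit
V → hit
Y → hit
S → hit
A → fault, evict S, frames {Y,V,D,A}
D → hit
A → hit
V → hit
A → hit
V → hit
Y → hit
Page faults: 6.

6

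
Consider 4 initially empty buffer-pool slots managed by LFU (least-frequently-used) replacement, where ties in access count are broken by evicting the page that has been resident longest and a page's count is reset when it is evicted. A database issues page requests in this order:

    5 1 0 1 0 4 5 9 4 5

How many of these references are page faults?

6

5: miss, frames [5]
1: miss, frames [5, 1]
0: miss, frames [5, 1, 0]
1: hit
0: hit
4: miss, frames [5, 1, 0, 4]
5: hit
9: miss, evict 4, frames [5, 1, 0, 9]
4: miss, evict 9, frames [5, 1, 0, 4]
5: hit
Page faults: 6.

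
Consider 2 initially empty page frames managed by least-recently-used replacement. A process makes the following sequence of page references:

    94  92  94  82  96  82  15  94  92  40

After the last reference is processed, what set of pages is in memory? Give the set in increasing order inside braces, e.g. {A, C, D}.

{40, 92}

94: fault, frames [94]
92: fault, frames [94, 92]
94: hit
82: fault, evict 92, frames [94, 82]
96: fault, evict 94, frames [82, 96]
82: hit
15: fault, evict 96, frames [82, 15]
94: fault, evict 82, frames [15, 94]
92: fault, evict 15, frames [94, 92]
40: fault, evict 94, frames [92, 40]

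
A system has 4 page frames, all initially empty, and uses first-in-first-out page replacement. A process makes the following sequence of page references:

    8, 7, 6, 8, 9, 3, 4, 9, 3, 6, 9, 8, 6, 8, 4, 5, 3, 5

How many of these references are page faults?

10

8 → miss, frames {8}
7 → miss, frames {8,7}
6 → miss, frames {8,7,6}
8 → hit
9 → miss, frames {8,7,6,9}
3 → miss, evict 8, frames {7,6,9,3}
4 → miss, evict 7, frames {6,9,3,4}
9 → hit
3 → hit
6 → hit
9 → hit
8 → miss, evict 6, frames {9,3,4,8}
6 → miss, evict 9, frames {3,4,8,6}
8 → hit
4 → hit
5 → miss, evict 3, frames {4,8,6,5}
3 → miss, evict 4, frames {8,6,5,3}
5 → hit
Page faults: 10.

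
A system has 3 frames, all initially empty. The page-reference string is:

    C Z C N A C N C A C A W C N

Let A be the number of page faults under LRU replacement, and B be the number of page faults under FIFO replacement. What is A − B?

Under LRU: F F . F F . . . . . . F . F → 6 faults.
Under FIFO: F F . F F F . . . . . F . F → 7 faults.
A − B = 6 − 7 = -1.

-1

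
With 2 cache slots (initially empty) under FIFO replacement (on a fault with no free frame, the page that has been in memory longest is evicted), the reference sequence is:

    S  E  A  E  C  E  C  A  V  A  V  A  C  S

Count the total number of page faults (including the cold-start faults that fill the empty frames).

S -> miss, frames (S)
E -> miss, frames (S E)
A -> miss, evict S, frames (E A)
E -> hit
C -> miss, evict E, frames (A C)
E -> miss, evict A, frames (C E)
C -> hit
A -> miss, evict C, frames (E A)
V -> miss, evict E, frames (A V)
A -> hit
V -> hit
A -> hit
C -> miss, evict A, frames (V C)
S -> miss, evict V, frames (C S)
Page faults: 9.

9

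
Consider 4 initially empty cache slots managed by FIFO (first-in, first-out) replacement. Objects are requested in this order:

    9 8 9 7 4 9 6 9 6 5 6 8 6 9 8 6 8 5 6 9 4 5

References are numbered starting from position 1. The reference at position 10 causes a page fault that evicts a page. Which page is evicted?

pos 1: 9 -> fault, frames {9}
pos 2: 8 -> fault, frames {9,8}
pos 3: 9 -> hit
pos 4: 7 -> fault, frames {9,8,7}
pos 5: 4 -> fault, frames {9,8,7,4}
pos 6: 9 -> hit
pos 7: 6 -> fault, evict 9, frames {8,7,4,6}
pos 8: 9 -> fault, evict 8, frames {7,4,6,9}
pos 9: 6 -> hit
pos 10: 5 -> fault, evict 7, frames {4,6,9,5}
At position 10, page 7 is evicted.

7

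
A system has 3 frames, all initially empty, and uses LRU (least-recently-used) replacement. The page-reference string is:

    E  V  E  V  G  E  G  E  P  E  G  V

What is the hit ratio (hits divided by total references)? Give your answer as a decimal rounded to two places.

E: miss, frames [E]
V: miss, frames [E, V]
E: hit
V: hit
G: miss, frames [E, V, G]
E: hit
G: hit
E: hit
P: miss, evict V, frames [G, E, P]
E: hit
G: hit
V: miss, evict P, frames [E, G, V]
Hits: 7 of 12 references → 7/12 = 0.5833.

0.58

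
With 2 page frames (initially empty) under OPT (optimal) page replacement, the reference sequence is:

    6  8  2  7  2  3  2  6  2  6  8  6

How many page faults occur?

7

6 -> fault, frames [6]
8 -> fault, frames [6, 8]
2 -> fault, evict 8, frames [6, 2]
7 -> fault, evict 6, frames [2, 7]
2 -> hit
3 -> fault, evict 7, frames [2, 3]
2 -> hit
6 -> fault, evict 3, frames [2, 6]
2 -> hit
6 -> hit
8 -> fault, evict 2, frames [6, 8]
6 -> hit
Page faults: 7.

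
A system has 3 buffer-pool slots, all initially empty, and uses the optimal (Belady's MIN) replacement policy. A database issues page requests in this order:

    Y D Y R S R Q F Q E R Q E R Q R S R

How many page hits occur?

10

Y: miss, frames [Y]
D: miss, frames [Y, D]
Y: hit
R: miss, frames [Y, D, R]
S: miss, evict D, frames [Y, R, S]
R: hit
Q: miss, evict Y, frames [R, S, Q]
F: miss, evict S, frames [R, Q, F]
Q: hit
E: miss, evict F, frames [R, Q, E]
R: hit
Q: hit
E: hit
R: hit
Q: hit
R: hit
S: miss, evict E, frames [R, Q, S]
R: hit
Hits: 10.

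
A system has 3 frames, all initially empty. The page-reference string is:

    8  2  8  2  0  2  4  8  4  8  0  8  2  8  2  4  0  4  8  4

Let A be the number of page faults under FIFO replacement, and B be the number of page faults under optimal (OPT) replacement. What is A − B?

3

Under FIFO: F F . . F . F F . . . . F . . . F F F . → 9 faults.
Under OPT: F F . . F . F . . . . . F . . . F . . . → 6 faults.
A − B = 9 − 6 = 3.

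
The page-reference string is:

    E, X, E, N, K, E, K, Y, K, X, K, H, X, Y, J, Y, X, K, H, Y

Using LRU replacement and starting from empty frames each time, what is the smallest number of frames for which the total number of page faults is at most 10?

f=1: 20 faults
f=2: 15 faults
f=3: 12 faults
f=4: 10 faults
f=5: 7 faults
f=6: 7 faults
f=7: 7 faults
Smallest f with faults ≤ 10 is 4.

4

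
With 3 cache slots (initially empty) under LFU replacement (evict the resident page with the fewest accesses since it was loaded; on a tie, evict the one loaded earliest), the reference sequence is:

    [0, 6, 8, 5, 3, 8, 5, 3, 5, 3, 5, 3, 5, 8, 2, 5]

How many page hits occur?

10

0: miss, frames (0)
6: miss, frames (0 6)
8: miss, frames (0 6 8)
5: miss, evict 0, frames (6 8 5)
3: miss, evict 6, frames (8 5 3)
8: hit
5: hit
3: hit
5: hit
3: hit
5: hit
3: hit
5: hit
8: hit
2: miss, evict 8, frames (5 3 2)
5: hit
Hits: 10.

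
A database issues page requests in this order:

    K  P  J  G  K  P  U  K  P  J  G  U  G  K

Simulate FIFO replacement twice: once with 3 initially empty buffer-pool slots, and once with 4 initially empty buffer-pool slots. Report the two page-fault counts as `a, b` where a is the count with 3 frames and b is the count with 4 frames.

10, 11

3 frames: F F F F F F F . . F F . . F → 10 faults.
4 frames: F F F F . . F F F F F F . F → 11 faults.
11 > 10: adding a frame increased faults — Belady's anomaly.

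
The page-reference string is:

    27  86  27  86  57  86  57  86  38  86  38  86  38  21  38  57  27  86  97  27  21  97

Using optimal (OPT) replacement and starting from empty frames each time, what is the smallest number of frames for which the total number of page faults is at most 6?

5

f=1: 22 faults
f=2: 10 faults
f=3: 8 faults
f=4: 7 faults
f=5: 6 faults
f=6: 6 faults
Smallest f with faults ≤ 6 is 5.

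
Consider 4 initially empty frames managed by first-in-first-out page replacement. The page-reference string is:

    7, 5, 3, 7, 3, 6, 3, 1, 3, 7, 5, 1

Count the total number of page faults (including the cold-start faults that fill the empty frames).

7: miss, frames [7]
5: miss, frames [7, 5]
3: miss, frames [7, 5, 3]
7: hit
3: hit
6: miss, frames [7, 5, 3, 6]
3: hit
1: miss, evict 7, frames [5, 3, 6, 1]
3: hit
7: miss, evict 5, frames [3, 6, 1, 7]
5: miss, evict 3, frames [6, 1, 7, 5]
1: hit
Page faults: 7.

7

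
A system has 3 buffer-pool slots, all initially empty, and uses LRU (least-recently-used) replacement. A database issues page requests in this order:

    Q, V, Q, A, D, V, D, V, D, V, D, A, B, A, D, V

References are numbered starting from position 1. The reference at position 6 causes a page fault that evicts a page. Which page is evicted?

Q

pos 1: Q -> miss, frames {Q}
pos 2: V -> miss, frames {Q,V}
pos 3: Q -> hit
pos 4: A -> miss, frames {V,Q,A}
pos 5: D -> miss, evict V, frames {Q,A,D}
pos 6: V -> miss, evict Q, frames {A,D,V}
At position 6, page Q is evicted.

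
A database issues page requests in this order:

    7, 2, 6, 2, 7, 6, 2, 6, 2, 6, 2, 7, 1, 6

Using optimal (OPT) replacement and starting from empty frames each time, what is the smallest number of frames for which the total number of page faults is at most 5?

3

f=1: 14 faults
f=2: 7 faults
f=3: 4 faults
f=4: 4 faults
Smallest f with faults ≤ 5 is 3.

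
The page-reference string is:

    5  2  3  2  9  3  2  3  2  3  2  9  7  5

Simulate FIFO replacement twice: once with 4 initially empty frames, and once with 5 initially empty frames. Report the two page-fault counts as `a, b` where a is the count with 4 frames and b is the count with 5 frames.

4 frames: F F F . F . . . . . . . F F → 6 faults.
5 frames: F F F . F . . . . . . . F . → 5 faults.
5 < 6: adding a frame reduced faults, as is typical.

6, 5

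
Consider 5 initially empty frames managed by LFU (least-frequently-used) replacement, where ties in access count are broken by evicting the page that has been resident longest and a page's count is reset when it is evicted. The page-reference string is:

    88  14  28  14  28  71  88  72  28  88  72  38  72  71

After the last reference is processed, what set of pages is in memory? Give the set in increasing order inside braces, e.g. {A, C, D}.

{14, 28, 71, 72, 88}

88: fault, frames (88)
14: fault, frames (88 14)
28: fault, frames (88 14 28)
14: hit
28: hit
71: fault, frames (88 14 28 71)
88: hit
72: fault, frames (88 14 28 71 72)
28: hit
88: hit
72: hit
38: fault, evict 71, frames (88 14 28 72 38)
72: hit
71: fault, evict 38, frames (88 14 28 72 71)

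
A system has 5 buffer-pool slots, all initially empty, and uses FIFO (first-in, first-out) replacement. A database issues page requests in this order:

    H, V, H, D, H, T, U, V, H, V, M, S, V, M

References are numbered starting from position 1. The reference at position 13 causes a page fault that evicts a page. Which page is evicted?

pos 1: H → fault, frames (H)
pos 2: V → fault, frames (H V)
pos 3: H → hit
pos 4: D → fault, frames (H V D)
pos 5: H → hit
pos 6: T → fault, frames (H V D T)
pos 7: U → fault, frames (H V D T U)
pos 8: V → hit
pos 9: H → hit
pos 10: V → hit
pos 11: M → fault, evict H, frames (V D T U M)
pos 12: S → fault, evict V, frames (D T U M S)
pos 13: V → fault, evict D, frames (T U M S V)
At position 13, page D is evicted.

D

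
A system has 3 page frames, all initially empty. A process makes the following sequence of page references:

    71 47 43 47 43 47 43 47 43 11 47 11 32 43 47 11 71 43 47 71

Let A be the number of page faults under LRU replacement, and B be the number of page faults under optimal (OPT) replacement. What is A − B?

Under LRU: F F F . . . . . . F . . F F F F F F F . → 11 faults.
Under OPT: F F F . . . . . . F . . F . . F F . . . → 7 faults.
A − B = 11 − 7 = 4.

4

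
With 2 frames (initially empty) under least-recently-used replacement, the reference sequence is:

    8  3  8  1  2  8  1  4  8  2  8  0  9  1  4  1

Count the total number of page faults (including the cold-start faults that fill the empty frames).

13

8 -> fault, frames (8)
3 -> fault, frames (8 3)
8 -> hit
1 -> fault, evict 3, frames (8 1)
2 -> fault, evict 8, frames (1 2)
8 -> fault, evict 1, frames (2 8)
1 -> fault, evict 2, frames (8 1)
4 -> fault, evict 8, frames (1 4)
8 -> fault, evict 1, frames (4 8)
2 -> fault, evict 4, frames (8 2)
8 -> hit
0 -> fault, evict 2, frames (8 0)
9 -> fault, evict 8, frames (0 9)
1 -> fault, evict 0, frames (9 1)
4 -> fault, evict 9, frames (1 4)
1 -> hit
Page faults: 13.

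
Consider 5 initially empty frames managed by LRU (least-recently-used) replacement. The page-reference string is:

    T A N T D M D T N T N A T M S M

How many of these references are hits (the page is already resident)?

10

T: fault, frames (T)
A: fault, frames (T A)
N: fault, frames (T A N)
T: hit
D: fault, frames (A N T D)
M: fault, frames (A N T D M)
D: hit
T: hit
N: hit
T: hit
N: hit
A: hit
T: hit
M: hit
S: fault, evict D, frames (N A T M S)
M: hit
Hits: 10.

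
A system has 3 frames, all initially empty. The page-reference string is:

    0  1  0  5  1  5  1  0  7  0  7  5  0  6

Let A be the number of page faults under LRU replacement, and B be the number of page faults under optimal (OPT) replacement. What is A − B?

1

Under LRU: F F . F . . . . F . . F . F → 6 faults.
Under OPT: F F . F . . . . F . . . . F → 5 faults.
A − B = 6 − 5 = 1.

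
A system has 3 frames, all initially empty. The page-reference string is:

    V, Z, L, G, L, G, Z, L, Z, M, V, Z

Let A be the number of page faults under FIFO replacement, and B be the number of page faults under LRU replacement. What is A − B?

1

Under FIFO: F F F F . . . . . F F F → 7 faults.
Under LRU: F F F F . . . . . F F . → 6 faults.
A − B = 7 − 6 = 1.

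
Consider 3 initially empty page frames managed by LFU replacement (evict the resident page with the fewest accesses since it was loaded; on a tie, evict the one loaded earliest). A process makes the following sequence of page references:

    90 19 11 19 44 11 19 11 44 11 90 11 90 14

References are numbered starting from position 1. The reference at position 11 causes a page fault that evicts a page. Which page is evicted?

pos 1: 90 -> miss, frames {90}
pos 2: 19 -> miss, frames {90,19}
pos 3: 11 -> miss, frames {90,19,11}
pos 4: 19 -> hit
pos 5: 44 -> miss, evict 90, frames {19,11,44}
pos 6: 11 -> hit
pos 7: 19 -> hit
pos 8: 11 -> hit
pos 9: 44 -> hit
pos 10: 11 -> hit
pos 11: 90 -> miss, evict 44, frames {19,11,90}
At position 11, page 44 is evicted.

44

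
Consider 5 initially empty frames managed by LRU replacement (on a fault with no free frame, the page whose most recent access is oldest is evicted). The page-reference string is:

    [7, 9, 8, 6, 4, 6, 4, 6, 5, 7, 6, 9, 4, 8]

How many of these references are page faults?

9

7: fault, frames (7)
9: fault, frames (7 9)
8: fault, frames (7 9 8)
6: fault, frames (7 9 8 6)
4: fault, frames (7 9 8 6 4)
6: hit
4: hit
6: hit
5: fault, evict 7, frames (9 8 4 6 5)
7: fault, evict 9, frames (8 4 6 5 7)
6: hit
9: fault, evict 8, frames (4 5 7 6 9)
4: hit
8: fault, evict 5, frames (7 6 9 4 8)
Page faults: 9.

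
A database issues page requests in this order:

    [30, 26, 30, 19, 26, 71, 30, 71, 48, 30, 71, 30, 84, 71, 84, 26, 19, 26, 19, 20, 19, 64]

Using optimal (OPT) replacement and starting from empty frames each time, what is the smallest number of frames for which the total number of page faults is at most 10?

3

f=1: 22 faults
f=2: 12 faults
f=3: 10 faults
f=4: 9 faults
f=5: 8 faults
f=6: 8 faults
f=7: 8 faults
f=8: 8 faults
Smallest f with faults ≤ 10 is 3.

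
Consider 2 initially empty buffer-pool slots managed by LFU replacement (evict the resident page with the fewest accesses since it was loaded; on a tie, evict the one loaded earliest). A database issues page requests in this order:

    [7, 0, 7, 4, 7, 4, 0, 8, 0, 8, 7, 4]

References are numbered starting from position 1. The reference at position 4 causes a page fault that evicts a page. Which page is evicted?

pos 1: 7: miss, frames [7]
pos 2: 0: miss, frames [7, 0]
pos 3: 7: hit
pos 4: 4: miss, evict 0, frames [7, 4]
At position 4, page 0 is evicted.

0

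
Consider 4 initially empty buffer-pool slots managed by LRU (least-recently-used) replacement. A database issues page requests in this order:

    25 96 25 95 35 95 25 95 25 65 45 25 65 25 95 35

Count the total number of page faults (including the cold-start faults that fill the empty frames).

25 → fault, frames {25}
96 → fault, frames {25,96}
25 → hit
95 → fault, frames {96,25,95}
35 → fault, frames {96,25,95,35}
95 → hit
25 → hit
95 → hit
25 → hit
65 → fault, evict 96, frames {35,95,25,65}
45 → fault, evict 35, frames {95,25,65,45}
25 → hit
65 → hit
25 → hit
95 → hit
35 → fault, evict 45, frames {65,25,95,35}
Page faults: 7.

7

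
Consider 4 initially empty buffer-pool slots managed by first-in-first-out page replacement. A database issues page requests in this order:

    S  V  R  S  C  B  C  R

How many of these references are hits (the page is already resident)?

3

S: fault, frames (S)
V: fault, frames (S V)
R: fault, frames (S V R)
S: hit
C: fault, frames (S V R C)
B: fault, evict S, frames (V R C B)
C: hit
R: hit
Hits: 3.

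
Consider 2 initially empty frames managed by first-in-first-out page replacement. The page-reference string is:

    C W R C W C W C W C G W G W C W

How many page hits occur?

C: miss, frames [C]
W: miss, frames [C, W]
R: miss, evict C, frames [W, R]
C: miss, evict W, frames [R, C]
W: miss, evict R, frames [C, W]
C: hit
W: hit
C: hit
W: hit
C: hit
G: miss, evict C, frames [W, G]
W: hit
G: hit
W: hit
C: miss, evict W, frames [G, C]
W: miss, evict G, frames [C, W]
Hits: 8.

8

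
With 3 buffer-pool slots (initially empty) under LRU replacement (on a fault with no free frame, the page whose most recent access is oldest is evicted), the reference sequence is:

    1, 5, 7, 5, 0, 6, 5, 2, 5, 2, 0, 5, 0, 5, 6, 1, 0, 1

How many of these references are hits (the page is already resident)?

1 -> fault, frames [1]
5 -> fault, frames [1, 5]
7 -> fault, frames [1, 5, 7]
5 -> hit
0 -> fault, evict 1, frames [7, 5, 0]
6 -> fault, evict 7, frames [5, 0, 6]
5 -> hit
2 -> fault, evict 0, frames [6, 5, 2]
5 -> hit
2 -> hit
0 -> fault, evict 6, frames [5, 2, 0]
5 -> hit
0 -> hit
5 -> hit
6 -> fault, evict 2, frames [0, 5, 6]
1 -> fault, evict 0, frames [5, 6, 1]
0 -> fault, evict 5, frames [6, 1, 0]
1 -> hit
Hits: 8.

8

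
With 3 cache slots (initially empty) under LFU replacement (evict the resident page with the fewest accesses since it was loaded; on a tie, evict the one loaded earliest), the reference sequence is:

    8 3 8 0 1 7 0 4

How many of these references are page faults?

7

8: miss, frames {8}
3: miss, frames {8,3}
8: hit
0: miss, frames {8,3,0}
1: miss, evict 3, frames {8,0,1}
7: miss, evict 0, frames {8,1,7}
0: miss, evict 1, frames {8,7,0}
4: miss, evict 7, frames {8,0,4}
Page faults: 7.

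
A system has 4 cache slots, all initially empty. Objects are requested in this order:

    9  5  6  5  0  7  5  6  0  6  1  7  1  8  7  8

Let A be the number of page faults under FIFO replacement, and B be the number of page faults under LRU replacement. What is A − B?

Under FIFO: F F F . F F . . . . F . . F . . → 7 faults.
Under LRU: F F F . F F . . . . F F . F . . → 8 faults.
A − B = 7 − 8 = -1.

-1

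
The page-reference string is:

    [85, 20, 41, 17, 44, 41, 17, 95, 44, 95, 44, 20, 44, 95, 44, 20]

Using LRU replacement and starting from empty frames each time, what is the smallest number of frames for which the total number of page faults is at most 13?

f=1: 16 faults
f=2: 12 faults
f=3: 8 faults
f=4: 7 faults
f=5: 6 faults
f=6: 6 faults
Smallest f with faults ≤ 13 is 2.

2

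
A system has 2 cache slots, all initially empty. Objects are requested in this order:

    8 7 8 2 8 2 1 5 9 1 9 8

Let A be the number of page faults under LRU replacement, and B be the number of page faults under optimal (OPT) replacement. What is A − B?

1

Under LRU: F F . F . . F F F F . F → 8 faults.
Under OPT: F F . F . . F F F . . F → 7 faults.
A − B = 8 − 7 = 1.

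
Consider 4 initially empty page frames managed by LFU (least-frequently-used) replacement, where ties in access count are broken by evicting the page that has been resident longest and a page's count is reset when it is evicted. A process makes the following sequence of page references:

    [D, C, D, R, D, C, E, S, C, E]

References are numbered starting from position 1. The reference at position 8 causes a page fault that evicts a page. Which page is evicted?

R

pos 1: D -> miss, frames [D]
pos 2: C -> miss, frames [D, C]
pos 3: D -> hit
pos 4: R -> miss, frames [D, C, R]
pos 5: D -> hit
pos 6: C -> hit
pos 7: E -> miss, frames [D, C, R, E]
pos 8: S -> miss, evict R, frames [D, C, E, S]
At position 8, page R is evicted.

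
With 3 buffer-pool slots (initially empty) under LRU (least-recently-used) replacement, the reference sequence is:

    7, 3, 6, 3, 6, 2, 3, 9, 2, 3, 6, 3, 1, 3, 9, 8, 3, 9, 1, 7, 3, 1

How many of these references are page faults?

12

7 -> fault, frames (7)
3 -> fault, frames (7 3)
6 -> fault, frames (7 3 6)
3 -> hit
6 -> hit
2 -> fault, evict 7, frames (3 6 2)
3 -> hit
9 -> fault, evict 6, frames (2 3 9)
2 -> hit
3 -> hit
6 -> fault, evict 9, frames (2 3 6)
3 -> hit
1 -> fault, evict 2, frames (6 3 1)
3 -> hit
9 -> fault, evict 6, frames (1 3 9)
8 -> fault, evict 1, frames (3 9 8)
3 -> hit
9 -> hit
1 -> fault, evict 8, frames (3 9 1)
7 -> fault, evict 3, frames (9 1 7)
3 -> fault, evict 9, frames (1 7 3)
1 -> hit
Page faults: 12.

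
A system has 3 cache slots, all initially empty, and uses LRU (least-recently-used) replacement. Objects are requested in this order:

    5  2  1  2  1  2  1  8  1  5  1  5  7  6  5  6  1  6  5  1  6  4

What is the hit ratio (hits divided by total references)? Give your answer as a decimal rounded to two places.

5 -> miss, frames (5)
2 -> miss, frames (5 2)
1 -> miss, frames (5 2 1)
2 -> hit
1 -> hit
2 -> hit
1 -> hit
8 -> miss, evict 5, frames (2 1 8)
1 -> hit
5 -> miss, evict 2, frames (8 1 5)
1 -> hit
5 -> hit
7 -> miss, evict 8, frames (1 5 7)
6 -> miss, evict 1, frames (5 7 6)
5 -> hit
6 -> hit
1 -> miss, evict 7, frames (5 6 1)
6 -> hit
5 -> hit
1 -> hit
6 -> hit
4 -> miss, evict 5, frames (1 6 4)
Hits: 13 of 22 references → 13/22 = 0.5909.

0.59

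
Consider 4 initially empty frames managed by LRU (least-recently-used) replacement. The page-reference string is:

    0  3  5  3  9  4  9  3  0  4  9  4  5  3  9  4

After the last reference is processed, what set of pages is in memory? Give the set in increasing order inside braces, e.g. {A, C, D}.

0 -> miss, frames (0)
3 -> miss, frames (0 3)
5 -> miss, frames (0 3 5)
3 -> hit
9 -> miss, frames (0 5 3 9)
4 -> miss, evict 0, frames (5 3 9 4)
9 -> hit
3 -> hit
0 -> miss, evict 5, frames (4 9 3 0)
4 -> hit
9 -> hit
4 -> hit
5 -> miss, evict 3, frames (0 9 4 5)
3 -> miss, evict 0, frames (9 4 5 3)
9 -> hit
4 -> hit

{3, 4, 5, 9}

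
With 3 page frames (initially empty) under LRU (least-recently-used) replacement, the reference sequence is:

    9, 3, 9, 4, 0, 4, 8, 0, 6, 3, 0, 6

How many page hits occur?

5

9 → miss, frames {9}
3 → miss, frames {9,3}
9 → hit
4 → miss, frames {3,9,4}
0 → miss, evict 3, frames {9,4,0}
4 → hit
8 → miss, evict 9, frames {0,4,8}
0 → hit
6 → miss, evict 4, frames {8,0,6}
3 → miss, evict 8, frames {0,6,3}
0 → hit
6 → hit
Hits: 5.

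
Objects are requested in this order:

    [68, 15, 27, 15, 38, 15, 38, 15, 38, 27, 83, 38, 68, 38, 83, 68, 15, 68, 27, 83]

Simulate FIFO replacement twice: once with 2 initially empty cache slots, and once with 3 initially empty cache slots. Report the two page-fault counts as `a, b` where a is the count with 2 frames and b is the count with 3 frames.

14, 9

2 frames: F F F . F F . . . F F F F . F . F F F F → 14 faults.
3 frames: F F F . F . . . . . F . F . . . F . F F → 9 faults.
9 < 14: adding a frame reduced faults, as is typical.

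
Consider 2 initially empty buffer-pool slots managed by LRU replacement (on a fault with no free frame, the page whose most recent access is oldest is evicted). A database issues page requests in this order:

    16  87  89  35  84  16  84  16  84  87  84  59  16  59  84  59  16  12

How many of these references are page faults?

12

16: fault, frames {16}
87: fault, frames {16,87}
89: fault, evict 16, frames {87,89}
35: fault, evict 87, frames {89,35}
84: fault, evict 89, frames {35,84}
16: fault, evict 35, frames {84,16}
84: hit
16: hit
84: hit
87: fault, evict 16, frames {84,87}
84: hit
59: fault, evict 87, frames {84,59}
16: fault, evict 84, frames {59,16}
59: hit
84: fault, evict 16, frames {59,84}
59: hit
16: fault, evict 84, frames {59,16}
12: fault, evict 59, frames {16,12}
Page faults: 12.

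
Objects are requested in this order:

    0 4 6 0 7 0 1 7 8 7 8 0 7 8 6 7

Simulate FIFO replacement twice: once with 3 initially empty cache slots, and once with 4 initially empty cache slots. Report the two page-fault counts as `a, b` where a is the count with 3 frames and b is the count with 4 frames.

3 frames: F F F . F F F . F F . F . . F . → 10 faults.
4 frames: F F F . F . F . F . . F . . F F → 9 faults.
9 < 10: adding a frame reduced faults, as is typical.

10, 9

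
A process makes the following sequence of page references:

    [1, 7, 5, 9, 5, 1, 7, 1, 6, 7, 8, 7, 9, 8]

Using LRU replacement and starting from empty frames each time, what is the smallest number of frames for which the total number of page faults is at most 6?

6

f=1: 14 faults
f=2: 11 faults
f=3: 9 faults
f=4: 7 faults
f=5: 7 faults
f=6: 6 faults
Smallest f with faults ≤ 6 is 6.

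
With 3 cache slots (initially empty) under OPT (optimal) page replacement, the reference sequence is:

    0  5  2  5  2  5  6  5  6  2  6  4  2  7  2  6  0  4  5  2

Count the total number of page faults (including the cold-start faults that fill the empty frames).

0: fault, frames {0}
5: fault, frames {0,5}
2: fault, frames {0,5,2}
5: hit
2: hit
5: hit
6: fault, evict 0, frames {5,2,6}
5: hit
6: hit
2: hit
6: hit
4: fault, evict 5, frames {2,6,4}
2: hit
7: fault, evict 4, frames {2,6,7}
2: hit
6: hit
0: fault, evict 7, frames {2,6,0}
4: fault, evict 0, frames {2,6,4}
5: fault, evict 4, frames {2,6,5}
2: hit
Page faults: 9.

9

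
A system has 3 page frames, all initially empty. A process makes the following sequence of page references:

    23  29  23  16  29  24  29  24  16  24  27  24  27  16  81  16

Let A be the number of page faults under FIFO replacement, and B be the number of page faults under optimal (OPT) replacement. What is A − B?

Under FIFO: F F . F . F . . . . F . . . F F → 7 faults.
Under OPT: F F . F . F . . . . F . . . F . → 6 faults.
A − B = 7 − 6 = 1.

1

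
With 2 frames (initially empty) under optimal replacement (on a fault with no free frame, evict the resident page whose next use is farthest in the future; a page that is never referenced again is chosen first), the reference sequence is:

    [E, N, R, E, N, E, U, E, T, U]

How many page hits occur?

4

E: miss, frames {E}
N: miss, frames {E,N}
R: miss, evict N, frames {E,R}
E: hit
N: miss, evict R, frames {E,N}
E: hit
U: miss, evict N, frames {E,U}
E: hit
T: miss, evict E, frames {U,T}
U: hit
Hits: 4.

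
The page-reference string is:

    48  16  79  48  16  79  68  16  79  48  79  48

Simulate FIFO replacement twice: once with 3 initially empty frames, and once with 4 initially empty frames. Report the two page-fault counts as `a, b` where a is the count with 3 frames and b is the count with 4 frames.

5, 4

3 frames: F F F . . . F . . F . . → 5 faults.
4 frames: F F F . . . F . . . . . → 4 faults.
4 < 5: adding a frame reduced faults, as is typical.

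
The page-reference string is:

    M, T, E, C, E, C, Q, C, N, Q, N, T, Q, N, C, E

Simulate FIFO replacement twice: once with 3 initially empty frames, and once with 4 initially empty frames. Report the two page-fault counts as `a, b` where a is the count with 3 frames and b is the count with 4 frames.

9, 8

3 frames: F F F F . . F . F . . F . . F F → 9 faults.
4 frames: F F F F . . F . F . . F . . . F → 8 faults.
8 < 9: adding a frame reduced faults, as is typical.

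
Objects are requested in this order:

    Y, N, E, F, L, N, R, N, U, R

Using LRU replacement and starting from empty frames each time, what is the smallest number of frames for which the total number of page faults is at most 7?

4

f=1: 10 faults
f=2: 9 faults
f=3: 8 faults
f=4: 7 faults
f=5: 7 faults
f=6: 7 faults
f=7: 7 faults
Smallest f with faults ≤ 7 is 4.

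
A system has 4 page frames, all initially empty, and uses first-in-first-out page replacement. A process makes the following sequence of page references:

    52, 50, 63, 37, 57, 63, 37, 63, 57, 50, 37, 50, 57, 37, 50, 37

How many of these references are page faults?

5

52 -> miss, frames [52]
50 -> miss, frames [52, 50]
63 -> miss, frames [52, 50, 63]
37 -> miss, frames [52, 50, 63, 37]
57 -> miss, evict 52, frames [50, 63, 37, 57]
63 -> hit
37 -> hit
63 -> hit
57 -> hit
50 -> hit
37 -> hit
50 -> hit
57 -> hit
37 -> hit
50 -> hit
37 -> hit
Page faults: 5.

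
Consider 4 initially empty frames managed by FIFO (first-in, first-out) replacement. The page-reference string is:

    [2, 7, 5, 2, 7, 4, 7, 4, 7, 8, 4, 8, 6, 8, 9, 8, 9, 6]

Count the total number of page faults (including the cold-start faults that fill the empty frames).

7

2: fault, frames (2)
7: fault, frames (2 7)
5: fault, frames (2 7 5)
2: hit
7: hit
4: fault, frames (2 7 5 4)
7: hit
4: hit
7: hit
8: fault, evict 2, frames (7 5 4 8)
4: hit
8: hit
6: fault, evict 7, frames (5 4 8 6)
8: hit
9: fault, evict 5, frames (4 8 6 9)
8: hit
9: hit
6: hit
Page faults: 7.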